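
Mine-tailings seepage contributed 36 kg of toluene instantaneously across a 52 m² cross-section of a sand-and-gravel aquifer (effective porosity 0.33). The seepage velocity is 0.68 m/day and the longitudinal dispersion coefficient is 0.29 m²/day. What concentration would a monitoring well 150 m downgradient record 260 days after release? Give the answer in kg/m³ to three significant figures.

For an instantaneous plane source, C(x,t) = M/(n_e·A·√(4πDt)) · exp(−(x−vt)²/(4Dt)), with n_e·A the pore (flow) area.
Plume center vt = 0.68 × 260 = 176.8 m, so the well at 150 m is 26.8 m upgradient of the peak.
√(4πDt) = 30.78 m, giving peak height M/(n_e·A·√(4πDt)) = 36/(0.33 × 52 × 30.78) = 0.06816 kg/m³.
(x−vt)²/(4Dt) = (-26.8)²/(4 × 0.29 × 260) = 2.381; exp(−2.381) = 0.09246.
C = 0.06816 × 0.09246 = 0.00630 kg/m³.

0.00630 kg/m³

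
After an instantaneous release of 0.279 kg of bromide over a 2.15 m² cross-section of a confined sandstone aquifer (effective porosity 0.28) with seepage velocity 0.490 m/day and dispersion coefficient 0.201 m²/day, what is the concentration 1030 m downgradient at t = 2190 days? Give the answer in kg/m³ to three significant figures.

0.00217 kg/m³

For an instantaneous plane source, C(x,t) = M/(n_e·A·√(4πDt)) · exp(−(x−vt)²/(4Dt)), with n_e·A the pore (flow) area.
Plume center vt = 0.490 × 2190 = 1073.1 m, so the well at 1030 m is 43.1 m upgradient of the peak.
√(4πDt) = 74.37 m, giving peak height M/(n_e·A·√(4πDt)) = 0.279/(0.28 × 2.15 × 74.37) = 0.006232 kg/m³.
(x−vt)²/(4Dt) = (-43.1)²/(4 × 0.201 × 2190) = 1.055; exp(−1.055) = 0.3482.
C = 0.006232 × 0.3482 = 0.00217 kg/m³.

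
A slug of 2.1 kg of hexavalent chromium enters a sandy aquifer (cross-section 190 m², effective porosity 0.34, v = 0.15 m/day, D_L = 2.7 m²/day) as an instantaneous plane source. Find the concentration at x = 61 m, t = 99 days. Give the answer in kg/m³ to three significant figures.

For an instantaneous plane source, C(x,t) = M/(n_e·A·√(4πDt)) · exp(−(x−vt)²/(4Dt)), with n_e·A the pore (flow) area.
Plume center vt = 0.15 × 99 = 14.85 m, so the well at 61 m is 46.15 m downgradient of the peak.
√(4πDt) = 57.96 m, giving peak height M/(n_e·A·√(4πDt)) = 2.1/(0.34 × 190 × 57.96) = 0.0005609 kg/m³.
(x−vt)²/(4Dt) = (46.15)²/(4 × 2.7 × 99) = 1.992; exp(−1.992) = 0.1364.
C = 0.0005609 × 0.1364 = 7.65e-05 kg/m³.

7.65e-05 kg/m³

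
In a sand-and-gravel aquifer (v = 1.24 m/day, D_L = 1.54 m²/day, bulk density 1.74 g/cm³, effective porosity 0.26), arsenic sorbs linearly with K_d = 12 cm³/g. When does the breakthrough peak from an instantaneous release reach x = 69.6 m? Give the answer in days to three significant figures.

Retardation factor R = 1 + ρ_b·K_d/n = 1 + 1.74 × 12/0.26 = 81.31.
Sorption retards both mechanisms: v_R = v/R = 0.01525 m/day, D_R = D/R = 0.01894 m²/day.
Peak time from v_R²t² + 2D_R t − x² = 0: t = (√(D_R² + v_R²x²) − D_R)/v_R².
√(D_R² + v_R²x²) = √(0.01894² + 0.01525² × 69.6²) = 1.062; v_R² = 0.0002326.
t = (1.062 − 0.01894)/0.0002326 = 4480 days.

4480 days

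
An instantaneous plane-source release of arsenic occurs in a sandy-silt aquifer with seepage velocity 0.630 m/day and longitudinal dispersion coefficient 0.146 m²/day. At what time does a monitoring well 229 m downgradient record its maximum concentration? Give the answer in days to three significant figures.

363 days

For the 1D instantaneous-source solution, setting ∂C/∂t = 0 at fixed x gives v²t² + 2Dt − x² = 0, so t = (√(D² + v²x²) − D)/v².
√(D² + v²x²) = √(0.146² + 0.630² × 229²) = 144.3; v² = 0.3969.
t = (144.3 − 0.146)/0.3969 = 363 days (vs. the pure-advection estimate x/v = 363 d).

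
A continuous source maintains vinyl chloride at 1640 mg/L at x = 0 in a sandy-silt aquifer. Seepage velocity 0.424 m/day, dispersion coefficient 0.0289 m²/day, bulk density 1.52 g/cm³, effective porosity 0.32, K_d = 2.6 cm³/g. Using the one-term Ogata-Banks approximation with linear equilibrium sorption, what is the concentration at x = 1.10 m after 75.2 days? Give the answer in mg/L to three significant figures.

1620 mg/L

Retardation factor R = 1 + ρ_b·K_d/n = 1 + 1.52 × 2.6/0.32 = 13.35.
Sorption retards both mechanisms: v_R = v/R = 0.03176 m/day, D_R = D/R = 0.002165 m²/day.
v_R·t = 0.03176 × 75.2 = 2.388352 m; 2√(D_R t) = 0.8070 m; argument = (1.10 − 2.388352)/0.8070 = -1.596.
C = C₀ × ½·erfc(-1.596) = 1640 × 0.9880 = 1620 mg/L.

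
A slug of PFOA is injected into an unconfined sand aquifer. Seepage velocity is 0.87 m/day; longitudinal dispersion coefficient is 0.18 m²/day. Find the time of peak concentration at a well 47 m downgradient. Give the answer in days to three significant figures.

For the 1D instantaneous-source solution, setting ∂C/∂t = 0 at fixed x gives v²t² + 2Dt − x² = 0, so t = (√(D² + v²x²) − D)/v².
√(D² + v²x²) = √(0.18² + 0.87² × 47²) = 40.89; v² = 0.7569.
t = (40.89 − 0.18)/0.7569 = 53.8 days (vs. the pure-advection estimate x/v = 54.0 d).

53.8 days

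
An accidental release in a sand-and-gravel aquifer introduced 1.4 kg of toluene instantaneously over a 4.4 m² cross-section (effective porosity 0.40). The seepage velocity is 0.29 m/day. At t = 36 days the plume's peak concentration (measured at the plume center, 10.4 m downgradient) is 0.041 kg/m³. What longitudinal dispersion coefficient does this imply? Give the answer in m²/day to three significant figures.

At the plume center C_max = M/(n_e·A·√(4πDt)), so D = M²/(4πt·(n_e·A·C_max)²).
n_e·A·C_max = 0.40 × 4.4 × 0.041 = 0.07216 kg/m.
D = 1.4²/(4π × 36 × 0.07216²) = 0.832 m²/day.

0.832 m²/day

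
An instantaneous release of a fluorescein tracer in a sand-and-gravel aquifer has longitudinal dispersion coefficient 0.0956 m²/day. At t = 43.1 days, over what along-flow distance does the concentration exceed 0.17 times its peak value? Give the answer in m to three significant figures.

The plume is Gaussian with σ = √(2Dt) = √(2 × 0.0956 × 43.1) = 2.871 m.
C/C_peak = exp(−Δx²/(2σ²)) = 0.17 ⇒ Δx = σ·√(−2 ln 0.17) = 2.871 × 1.883 = 5.406 m.
Width = 2Δx = 10.8 m.

10.8 m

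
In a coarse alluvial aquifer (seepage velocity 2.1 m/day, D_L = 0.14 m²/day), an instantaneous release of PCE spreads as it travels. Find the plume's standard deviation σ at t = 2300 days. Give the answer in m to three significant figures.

Dispersive spreading gives a Gaussian with σ² = 2Dt; advection only shifts the center.
σ = √(2 × 0.14 × 2300) = 25.4 m.

25.4 m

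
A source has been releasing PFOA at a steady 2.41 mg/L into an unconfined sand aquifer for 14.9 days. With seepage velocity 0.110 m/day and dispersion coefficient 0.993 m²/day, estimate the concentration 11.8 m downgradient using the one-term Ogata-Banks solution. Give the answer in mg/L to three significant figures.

0.0744 mg/L

For a continuous step input, C/C₀ ≈ ½·erfc((x−vt)/(2√(Dt))).
vt = 0.110 × 14.9 = 1.639 m and 2√(Dt) = 2√(0.993 × 14.9) = 7.693 m.
Argument (x−vt)/(2√(Dt)) = (11.8 − 1.639)/7.693 = 1.321; ½·erfc(1.321) = 0.03087.
C = 2.41 × 0.03087 = 0.0744 mg/L.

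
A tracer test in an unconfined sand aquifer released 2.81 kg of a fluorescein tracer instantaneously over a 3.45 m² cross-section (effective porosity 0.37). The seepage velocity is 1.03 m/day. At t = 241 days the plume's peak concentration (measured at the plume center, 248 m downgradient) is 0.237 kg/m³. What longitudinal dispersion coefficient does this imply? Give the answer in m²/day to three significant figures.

0.0285 m²/day

At the plume center C_max = M/(n_e·A·√(4πDt)), so D = M²/(4πt·(n_e·A·C_max)²).
n_e·A·C_max = 0.37 × 3.45 × 0.237 = 0.3025 kg/m.
D = 2.81²/(4π × 241 × 0.3025²) = 0.0285 m²/day.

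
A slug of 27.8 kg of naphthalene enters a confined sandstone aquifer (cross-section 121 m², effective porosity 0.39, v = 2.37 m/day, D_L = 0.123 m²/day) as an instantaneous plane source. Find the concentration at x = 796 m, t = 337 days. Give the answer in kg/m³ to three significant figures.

For an instantaneous plane source, C(x,t) = M/(n_e·A·√(4πDt)) · exp(−(x−vt)²/(4Dt)), with n_e·A the pore (flow) area.
Plume center vt = 2.37 × 337 = 798.69 m, so the well at 796 m is 2.69 m upgradient of the peak.
√(4πDt) = 22.82 m, giving peak height M/(n_e·A·√(4πDt)) = 27.8/(0.39 × 121 × 22.82) = 0.02582 kg/m³.
(x−vt)²/(4Dt) = (-2.69)²/(4 × 0.123 × 337) = 0.04364; exp(−0.04364) = 0.9573.
C = 0.02582 × 0.9573 = 0.0247 kg/m³.

0.0247 kg/m³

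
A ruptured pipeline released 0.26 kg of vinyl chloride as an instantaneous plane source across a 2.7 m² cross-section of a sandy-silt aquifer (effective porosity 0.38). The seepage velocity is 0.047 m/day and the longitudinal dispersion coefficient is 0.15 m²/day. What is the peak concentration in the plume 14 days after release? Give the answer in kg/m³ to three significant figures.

The peak of an instantaneous 1D plume sits at x = vt; there the Gaussian factor is 1 and C_max = M/(n_e·A·√(4πDt)), where n_e·A is the pore area the mass is dissolved in.
√(4πDt) = √(4π × 0.15 × 14) = 5.137 m, so C_max = 0.26/(0.38 × 2.7 × 5.137) = 0.0493 kg/m³.

0.0493 kg/m³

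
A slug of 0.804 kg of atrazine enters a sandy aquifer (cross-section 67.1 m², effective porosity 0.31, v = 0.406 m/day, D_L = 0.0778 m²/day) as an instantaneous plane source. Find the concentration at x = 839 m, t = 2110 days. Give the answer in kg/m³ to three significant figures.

0.000529 kg/m³

For an instantaneous plane source, C(x,t) = M/(n_e·A·√(4πDt)) · exp(−(x−vt)²/(4Dt)), with n_e·A the pore (flow) area.
Plume center vt = 0.406 × 2110 = 856.66 m, so the well at 839 m is 17.66 m upgradient of the peak.
√(4πDt) = 45.42 m, giving peak height M/(n_e·A·√(4πDt)) = 0.804/(0.31 × 67.1 × 45.42) = 0.0008510 kg/m³.
(x−vt)²/(4Dt) = (-17.66)²/(4 × 0.0778 × 2110) = 0.4750; exp(−0.4750) = 0.6219.
C = 0.0008510 × 0.6219 = 0.000529 kg/m³.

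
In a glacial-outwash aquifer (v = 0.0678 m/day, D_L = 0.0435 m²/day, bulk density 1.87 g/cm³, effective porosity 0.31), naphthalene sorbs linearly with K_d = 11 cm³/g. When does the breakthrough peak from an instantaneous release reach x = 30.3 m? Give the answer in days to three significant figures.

Retardation factor R = 1 + ρ_b·K_d/n = 1 + 1.87 × 11/0.31 = 67.35.
Sorption retards both mechanisms: v_R = v/R = 0.001007 m/day, D_R = D/R = 0.0006459 m²/day.
Peak time from v_R²t² + 2D_R t − x² = 0: t = (√(D_R² + v_R²x²) − D_R)/v_R².
√(D_R² + v_R²x²) = √(0.0006459² + 0.001007² × 30.3²) = 0.03052; v_R² = 1.014e-06.
t = (0.03052 − 0.0006459)/1.014e-06 = 29500 days.

29500 days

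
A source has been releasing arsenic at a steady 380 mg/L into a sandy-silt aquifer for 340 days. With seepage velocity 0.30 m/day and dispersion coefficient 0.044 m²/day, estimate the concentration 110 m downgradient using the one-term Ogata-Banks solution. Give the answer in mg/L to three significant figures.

27.3 mg/L

For a continuous step input, C/C₀ ≈ ½·erfc((x−vt)/(2√(Dt))).
vt = 0.30 × 340 = 102 m and 2√(Dt) = 2√(0.044 × 340) = 7.736 m.
Argument (x−vt)/(2√(Dt)) = (110 − 102)/7.736 = 1.034; ½·erfc(1.034) = 0.07183.
C = 380 × 0.07183 = 27.3 mg/L.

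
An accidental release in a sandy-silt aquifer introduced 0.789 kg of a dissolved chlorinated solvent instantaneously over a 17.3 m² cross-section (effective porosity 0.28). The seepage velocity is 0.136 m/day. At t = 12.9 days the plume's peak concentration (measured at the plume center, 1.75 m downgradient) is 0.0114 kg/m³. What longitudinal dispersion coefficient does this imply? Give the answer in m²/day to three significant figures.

At the plume center C_max = M/(n_e·A·√(4πDt)), so D = M²/(4πt·(n_e·A·C_max)²).
n_e·A·C_max = 0.28 × 17.3 × 0.0114 = 0.05522 kg/m.
D = 0.789²/(4π × 12.9 × 0.05522²) = 1.26 m²/day.

1.26 m²/day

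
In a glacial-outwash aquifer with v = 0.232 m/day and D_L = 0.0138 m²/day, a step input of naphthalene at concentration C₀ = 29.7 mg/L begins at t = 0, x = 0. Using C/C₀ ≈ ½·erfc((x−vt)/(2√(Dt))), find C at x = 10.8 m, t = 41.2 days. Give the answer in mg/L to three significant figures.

3.63 mg/L

For a continuous step input, C/C₀ ≈ ½·erfc((x−vt)/(2√(Dt))).
vt = 0.232 × 41.2 = 9.5584 m and 2√(Dt) = 2√(0.0138 × 41.2) = 1.508 m.
Argument (x−vt)/(2√(Dt)) = (10.8 − 9.5584)/1.508 = 0.8233; ½·erfc(0.8233) = 0.1221.
C = 29.7 × 0.1221 = 3.63 mg/L.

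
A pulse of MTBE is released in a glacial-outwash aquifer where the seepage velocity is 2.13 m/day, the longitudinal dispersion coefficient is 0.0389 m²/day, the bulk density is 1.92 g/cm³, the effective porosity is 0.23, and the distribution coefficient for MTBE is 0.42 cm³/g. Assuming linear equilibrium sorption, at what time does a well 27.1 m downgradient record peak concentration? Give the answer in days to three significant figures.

Retardation factor R = 1 + ρ_b·K_d/n = 1 + 1.92 × 0.42/0.23 = 4.506.
Sorption retards both mechanisms: v_R = v/R = 0.4727 m/day, D_R = D/R = 0.008633 m²/day.
Peak time from v_R²t² + 2D_R t − x² = 0: t = (√(D_R² + v_R²x²) − D_R)/v_R².
√(D_R² + v_R²x²) = √(0.008633² + 0.4727² × 27.1²) = 12.81; v_R² = 0.2234.
t = (12.81 − 0.008633)/0.2234 = 57.3 days.

57.3 days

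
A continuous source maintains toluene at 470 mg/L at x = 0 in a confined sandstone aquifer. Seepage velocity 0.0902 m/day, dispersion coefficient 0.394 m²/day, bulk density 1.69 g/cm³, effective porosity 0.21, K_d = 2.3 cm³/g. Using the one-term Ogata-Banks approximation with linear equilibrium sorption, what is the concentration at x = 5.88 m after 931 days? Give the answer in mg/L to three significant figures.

Retardation factor R = 1 + ρ_b·K_d/n = 1 + 1.69 × 2.3/0.21 = 19.51.
Sorption retards both mechanisms: v_R = v/R = 0.004623 m/day, D_R = D/R = 0.02019 m²/day.
v_R·t = 0.004623 × 931 = 4.304013 m; 2√(D_R t) = 8.671 m; argument = (5.88 − 4.304013)/8.671 = 0.1818.
C = C₀ × ½·erfc(0.1818) = 470 × 0.3985 = 187 mg/L.

187 mg/L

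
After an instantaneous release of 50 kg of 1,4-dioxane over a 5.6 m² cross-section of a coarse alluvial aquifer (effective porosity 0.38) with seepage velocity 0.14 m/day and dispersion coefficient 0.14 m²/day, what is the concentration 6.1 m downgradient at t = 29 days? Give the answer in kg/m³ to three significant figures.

2.55 kg/m³

For an instantaneous plane source, C(x,t) = M/(n_e·A·√(4πDt)) · exp(−(x−vt)²/(4Dt)), with n_e·A the pore (flow) area.
Plume center vt = 0.14 × 29 = 4.06 m, so the well at 6.1 m is 2.04 m downgradient of the peak.
√(4πDt) = 7.143 m, giving peak height M/(n_e·A·√(4πDt)) = 50/(0.38 × 5.6 × 7.143) = 3.289 kg/m³.
(x−vt)²/(4Dt) = (2.04)²/(4 × 0.14 × 29) = 0.2563; exp(−0.2563) = 0.7739.
C = 3.289 × 0.7739 = 2.55 kg/m³.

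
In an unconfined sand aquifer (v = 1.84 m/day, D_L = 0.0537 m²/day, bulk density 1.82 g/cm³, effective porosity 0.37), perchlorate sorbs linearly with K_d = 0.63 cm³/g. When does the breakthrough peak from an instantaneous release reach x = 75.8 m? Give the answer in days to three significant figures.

Retardation factor R = 1 + ρ_b·K_d/n = 1 + 1.82 × 0.63/0.37 = 4.099.
Sorption retards both mechanisms: v_R = v/R = 0.4489 m/day, D_R = D/R = 0.01310 m²/day.
Peak time from v_R²t² + 2D_R t − x² = 0: t = (√(D_R² + v_R²x²) − D_R)/v_R².
√(D_R² + v_R²x²) = √(0.01310² + 0.4489² × 75.8²) = 34.03; v_R² = 0.2015.
t = (34.03 − 0.01310)/0.2015 = 169 days.

169 days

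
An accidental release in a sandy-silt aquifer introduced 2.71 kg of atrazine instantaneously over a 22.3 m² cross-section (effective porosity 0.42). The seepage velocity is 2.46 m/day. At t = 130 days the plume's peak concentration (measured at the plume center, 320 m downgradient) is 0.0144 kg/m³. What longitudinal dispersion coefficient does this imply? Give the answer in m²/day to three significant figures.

At the plume center C_max = M/(n_e·A·√(4πDt)), so D = M²/(4πt·(n_e·A·C_max)²).
n_e·A·C_max = 0.42 × 22.3 × 0.0144 = 0.1349 kg/m.
D = 2.71²/(4π × 130 × 0.1349²) = 0.247 m²/day.

0.247 m²/day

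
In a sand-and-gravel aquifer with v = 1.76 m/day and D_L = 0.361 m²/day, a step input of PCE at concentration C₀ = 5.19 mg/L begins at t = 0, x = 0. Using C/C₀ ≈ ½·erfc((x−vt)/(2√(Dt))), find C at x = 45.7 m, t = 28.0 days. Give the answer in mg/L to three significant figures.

For a continuous step input, C/C₀ ≈ ½·erfc((x−vt)/(2√(Dt))).
vt = 1.76 × 28.0 = 49.28 m and 2√(Dt) = 2√(0.361 × 28.0) = 6.359 m.
Argument (x−vt)/(2√(Dt)) = (45.7 − 49.28)/6.359 = -0.5630; ½·erfc(-0.5630) = 0.7870.
C = 5.19 × 0.7870 = 4.08 mg/L.

4.08 mg/L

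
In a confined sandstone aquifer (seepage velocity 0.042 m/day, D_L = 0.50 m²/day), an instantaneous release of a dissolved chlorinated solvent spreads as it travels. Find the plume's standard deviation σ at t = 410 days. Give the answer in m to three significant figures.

Dispersive spreading gives a Gaussian with σ² = 2Dt; advection only shifts the center.
σ = √(2 × 0.50 × 410) = 20.2 m.

20.2 m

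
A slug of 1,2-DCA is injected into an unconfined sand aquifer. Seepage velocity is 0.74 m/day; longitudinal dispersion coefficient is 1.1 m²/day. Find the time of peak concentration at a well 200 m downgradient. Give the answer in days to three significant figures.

268 days

For the 1D instantaneous-source solution, setting ∂C/∂t = 0 at fixed x gives v²t² + 2Dt − x² = 0, so t = (√(D² + v²x²) − D)/v².
√(D² + v²x²) = √(1.1² + 0.74² × 200²) = 148.0; v² = 0.5476.
t = (148.0 − 1.1)/0.5476 = 268 days (vs. the pure-advection estimate x/v = 270 d).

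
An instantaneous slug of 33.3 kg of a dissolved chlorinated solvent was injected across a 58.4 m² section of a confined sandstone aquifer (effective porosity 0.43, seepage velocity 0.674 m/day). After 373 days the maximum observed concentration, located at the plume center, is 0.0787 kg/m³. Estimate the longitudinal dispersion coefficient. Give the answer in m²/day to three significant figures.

At the plume center C_max = M/(n_e·A·√(4πDt)), so D = M²/(4πt·(n_e·A·C_max)²).
n_e·A·C_max = 0.43 × 58.4 × 0.0787 = 1.976 kg/m.
D = 33.3²/(4π × 373 × 1.976²) = 0.0606 m²/day.

0.0606 m²/day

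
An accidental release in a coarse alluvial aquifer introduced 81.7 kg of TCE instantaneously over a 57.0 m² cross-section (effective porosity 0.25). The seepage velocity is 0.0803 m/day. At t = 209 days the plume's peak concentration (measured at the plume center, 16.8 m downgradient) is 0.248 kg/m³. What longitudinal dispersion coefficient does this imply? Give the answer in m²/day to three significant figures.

0.203 m²/day

At the plume center C_max = M/(n_e·A·√(4πDt)), so D = M²/(4πt·(n_e·A·C_max)²).
n_e·A·C_max = 0.25 × 57.0 × 0.248 = 3.534 kg/m.
D = 81.7²/(4π × 209 × 3.534²) = 0.203 m²/day.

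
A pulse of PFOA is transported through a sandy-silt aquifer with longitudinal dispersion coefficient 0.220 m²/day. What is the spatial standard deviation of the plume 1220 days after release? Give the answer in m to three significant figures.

23.2 m

Dispersive spreading gives a Gaussian with σ² = 2Dt; advection only shifts the center.
σ = √(2 × 0.220 × 1220) = 23.2 m.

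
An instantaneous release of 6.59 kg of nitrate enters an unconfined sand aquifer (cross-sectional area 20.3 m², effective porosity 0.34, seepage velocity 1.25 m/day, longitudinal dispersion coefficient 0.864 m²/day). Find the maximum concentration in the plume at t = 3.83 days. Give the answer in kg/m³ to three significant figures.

0.148 kg/m³

The peak of an instantaneous 1D plume sits at x = vt; there the Gaussian factor is 1 and C_max = M/(n_e·A·√(4πDt)), where n_e·A is the pore area the mass is dissolved in.
√(4πDt) = √(4π × 0.864 × 3.83) = 6.449 m, so C_max = 6.59/(0.34 × 20.3 × 6.449) = 0.148 kg/m³.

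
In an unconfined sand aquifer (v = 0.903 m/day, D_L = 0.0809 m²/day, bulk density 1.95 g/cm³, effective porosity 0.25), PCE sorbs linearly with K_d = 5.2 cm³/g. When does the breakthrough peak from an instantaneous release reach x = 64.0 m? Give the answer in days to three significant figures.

2940 days

Retardation factor R = 1 + ρ_b·K_d/n = 1 + 1.95 × 5.2/0.25 = 41.56.
Sorption retards both mechanisms: v_R = v/R = 0.02173 m/day, D_R = D/R = 0.001947 m²/day.
Peak time from v_R²t² + 2D_R t − x² = 0: t = (√(D_R² + v_R²x²) − D_R)/v_R².
√(D_R² + v_R²x²) = √(0.001947² + 0.02173² × 64.0²) = 1.391; v_R² = 0.0004722.
t = (1.391 − 0.001947)/0.0004722 = 2940 days.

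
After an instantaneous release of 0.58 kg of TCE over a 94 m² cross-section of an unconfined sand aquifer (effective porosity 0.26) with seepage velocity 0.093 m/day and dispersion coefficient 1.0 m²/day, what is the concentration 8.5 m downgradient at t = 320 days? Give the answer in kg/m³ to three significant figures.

0.000263 kg/m³

For an instantaneous plane source, C(x,t) = M/(n_e·A·√(4πDt)) · exp(−(x−vt)²/(4Dt)), with n_e·A the pore (flow) area.
Plume center vt = 0.093 × 320 = 29.76 m, so the well at 8.5 m is 21.26 m upgradient of the peak.
√(4πDt) = 63.41 m, giving peak height M/(n_e·A·√(4πDt)) = 0.58/(0.26 × 94 × 63.41) = 0.0003743 kg/m³.
(x−vt)²/(4Dt) = (-21.26)²/(4 × 1.0 × 320) = 0.3531; exp(−0.3531) = 0.7025.
C = 0.0003743 × 0.7025 = 0.000263 kg/m³.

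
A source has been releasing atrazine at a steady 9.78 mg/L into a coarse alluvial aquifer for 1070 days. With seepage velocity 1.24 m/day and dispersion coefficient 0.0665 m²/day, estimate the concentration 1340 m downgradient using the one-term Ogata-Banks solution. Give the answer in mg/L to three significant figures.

1.31 mg/L

For a continuous step input, C/C₀ ≈ ½·erfc((x−vt)/(2√(Dt))).
vt = 1.24 × 1070 = 1326.8 m and 2√(Dt) = 2√(0.0665 × 1070) = 16.87 m.
Argument (x−vt)/(2√(Dt)) = (1340 − 1326.8)/16.87 = 0.7825; ½·erfc(0.7825) = 0.1342.
C = 9.78 × 0.1342 = 1.31 mg/L.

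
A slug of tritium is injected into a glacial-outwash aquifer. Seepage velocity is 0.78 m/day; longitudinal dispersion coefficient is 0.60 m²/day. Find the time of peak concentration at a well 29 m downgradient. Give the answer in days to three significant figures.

For the 1D instantaneous-source solution, setting ∂C/∂t = 0 at fixed x gives v²t² + 2Dt − x² = 0, so t = (√(D² + v²x²) − D)/v².
√(D² + v²x²) = √(0.60² + 0.78² × 29²) = 22.63; v² = 0.6084.
t = (22.63 − 0.60)/0.6084 = 36.2 days (vs. the pure-advection estimate x/v = 37.2 d).

36.2 days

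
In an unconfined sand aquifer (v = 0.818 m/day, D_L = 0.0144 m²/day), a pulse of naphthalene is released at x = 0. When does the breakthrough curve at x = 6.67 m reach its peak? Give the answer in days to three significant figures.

For the 1D instantaneous-source solution, setting ∂C/∂t = 0 at fixed x gives v²t² + 2Dt − x² = 0, so t = (√(D² + v²x²) − D)/v².
√(D² + v²x²) = √(0.0144² + 0.818² × 6.67²) = 5.456; v² = 0.669124.
t = (5.456 − 0.0144)/0.669124 = 8.13 days (vs. the pure-advection estimate x/v = 8.15 d).

8.13 days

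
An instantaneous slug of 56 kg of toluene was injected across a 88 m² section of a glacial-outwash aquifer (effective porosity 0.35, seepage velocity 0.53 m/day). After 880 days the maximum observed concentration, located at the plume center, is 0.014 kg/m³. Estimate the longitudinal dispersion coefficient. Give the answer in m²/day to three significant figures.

At the plume center C_max = M/(n_e·A·√(4πDt)), so D = M²/(4πt·(n_e·A·C_max)²).
n_e·A·C_max = 0.35 × 88 × 0.014 = 0.4312 kg/m.
D = 56²/(4π × 880 × 0.4312²) = 1.53 m²/day.

1.53 m²/day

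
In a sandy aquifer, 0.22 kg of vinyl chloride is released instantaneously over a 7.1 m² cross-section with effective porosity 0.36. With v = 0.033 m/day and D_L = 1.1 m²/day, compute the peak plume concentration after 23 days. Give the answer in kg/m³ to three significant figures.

0.00483 kg/m³

The peak of an instantaneous 1D plume sits at x = vt; there the Gaussian factor is 1 and C_max = M/(n_e·A·√(4πDt)), where n_e·A is the pore area the mass is dissolved in.
√(4πDt) = √(4π × 1.1 × 23) = 17.83 m, so C_max = 0.22/(0.36 × 7.1 × 17.83) = 0.00483 kg/m³.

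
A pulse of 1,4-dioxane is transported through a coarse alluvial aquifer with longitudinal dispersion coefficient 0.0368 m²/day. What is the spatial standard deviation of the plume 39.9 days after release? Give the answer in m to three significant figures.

1.71 m

Dispersive spreading gives a Gaussian with σ² = 2Dt; advection only shifts the center.
σ = √(2 × 0.0368 × 39.9) = 1.71 m.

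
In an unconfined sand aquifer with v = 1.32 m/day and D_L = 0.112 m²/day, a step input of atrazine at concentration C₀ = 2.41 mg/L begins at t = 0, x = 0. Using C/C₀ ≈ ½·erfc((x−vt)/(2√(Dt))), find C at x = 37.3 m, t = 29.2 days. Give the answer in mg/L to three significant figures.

1.65 mg/L

For a continuous step input, C/C₀ ≈ ½·erfc((x−vt)/(2√(Dt))).
vt = 1.32 × 29.2 = 38.544 m and 2√(Dt) = 2√(0.112 × 29.2) = 3.617 m.
Argument (x−vt)/(2√(Dt)) = (37.3 − 38.544)/3.617 = -0.3439; ½·erfc(-0.3439) = 0.6866.
C = 2.41 × 0.6866 = 1.65 mg/L.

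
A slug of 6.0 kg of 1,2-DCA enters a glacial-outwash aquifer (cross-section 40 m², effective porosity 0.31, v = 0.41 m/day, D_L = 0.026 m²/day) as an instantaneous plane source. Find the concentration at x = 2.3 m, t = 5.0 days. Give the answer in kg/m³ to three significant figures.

For an instantaneous plane source, C(x,t) = M/(n_e·A·√(4πDt)) · exp(−(x−vt)²/(4Dt)), with n_e·A the pore (flow) area.
Plume center vt = 0.41 × 5.0 = 2.05 m, so the well at 2.3 m is 0.25 m downgradient of the peak.
√(4πDt) = 1.278 m, giving peak height M/(n_e·A·√(4πDt)) = 6.0/(0.31 × 40 × 1.278) = 0.3786 kg/m³.
(x−vt)²/(4Dt) = (0.25)²/(4 × 0.026 × 5.0) = 0.1202; exp(−0.1202) = 0.8867.
C = 0.3786 × 0.8867 = 0.336 kg/m³.

0.336 kg/m³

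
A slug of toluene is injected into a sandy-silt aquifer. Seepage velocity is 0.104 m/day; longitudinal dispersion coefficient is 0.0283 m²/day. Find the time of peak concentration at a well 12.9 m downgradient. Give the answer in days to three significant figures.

121 days

For the 1D instantaneous-source solution, setting ∂C/∂t = 0 at fixed x gives v²t² + 2Dt − x² = 0, so t = (√(D² + v²x²) − D)/v².
√(D² + v²x²) = √(0.0283² + 0.104² × 12.9²) = 1.342; v² = 0.010816.
t = (1.342 − 0.0283)/0.010816 = 121 days (vs. the pure-advection estimate x/v = 124 d).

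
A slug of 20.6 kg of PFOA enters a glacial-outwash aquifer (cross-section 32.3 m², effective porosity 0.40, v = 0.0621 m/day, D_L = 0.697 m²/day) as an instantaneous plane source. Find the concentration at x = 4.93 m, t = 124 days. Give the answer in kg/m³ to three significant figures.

0.0473 kg/m³

For an instantaneous plane source, C(x,t) = M/(n_e·A·√(4πDt)) · exp(−(x−vt)²/(4Dt)), with n_e·A the pore (flow) area.
Plume center vt = 0.0621 × 124 = 7.7004 m, so the well at 4.93 m is 2.7704 m upgradient of the peak.
√(4πDt) = 32.96 m, giving peak height M/(n_e·A·√(4πDt)) = 20.6/(0.40 × 32.3 × 32.96) = 0.04837 kg/m³.
(x−vt)²/(4Dt) = (-2.7704)²/(4 × 0.697 × 124) = 0.02220; exp(−0.02220) = 0.9780.
C = 0.04837 × 0.9780 = 0.0473 kg/m³.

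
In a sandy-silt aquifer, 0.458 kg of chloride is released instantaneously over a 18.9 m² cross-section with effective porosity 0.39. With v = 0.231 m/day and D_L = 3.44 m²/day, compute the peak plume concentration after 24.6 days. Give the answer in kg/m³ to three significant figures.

The peak of an instantaneous 1D plume sits at x = vt; there the Gaussian factor is 1 and C_max = M/(n_e·A·√(4πDt)), where n_e·A is the pore area the mass is dissolved in.
√(4πDt) = √(4π × 3.44 × 24.6) = 32.61 m, so C_max = 0.458/(0.39 × 18.9 × 32.61) = 0.00191 kg/m³.

0.00191 kg/m³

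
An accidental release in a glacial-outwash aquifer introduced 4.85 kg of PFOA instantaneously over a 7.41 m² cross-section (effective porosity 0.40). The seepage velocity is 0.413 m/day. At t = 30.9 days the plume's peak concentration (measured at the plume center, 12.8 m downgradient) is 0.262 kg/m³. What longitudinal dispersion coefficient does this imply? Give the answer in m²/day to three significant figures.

At the plume center C_max = M/(n_e·A·√(4πDt)), so D = M²/(4πt·(n_e·A·C_max)²).
n_e·A·C_max = 0.40 × 7.41 × 0.262 = 0.7766 kg/m.
D = 4.85²/(4π × 30.9 × 0.7766²) = 0.100 m²/day.

0.100 m²/day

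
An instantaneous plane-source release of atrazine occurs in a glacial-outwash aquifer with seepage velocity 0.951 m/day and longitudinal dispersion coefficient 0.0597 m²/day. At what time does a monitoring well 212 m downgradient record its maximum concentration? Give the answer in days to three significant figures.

223 days

For the 1D instantaneous-source solution, setting ∂C/∂t = 0 at fixed x gives v²t² + 2Dt − x² = 0, so t = (√(D² + v²x²) − D)/v².
√(D² + v²x²) = √(0.0597² + 0.951² × 212²) = 201.6; v² = 0.904401.
t = (201.6 − 0.0597)/0.904401 = 223 days (vs. the pure-advection estimate x/v = 223 d).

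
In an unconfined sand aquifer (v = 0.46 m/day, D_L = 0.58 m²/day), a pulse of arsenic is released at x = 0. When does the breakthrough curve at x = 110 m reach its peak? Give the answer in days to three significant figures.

236 days

For the 1D instantaneous-source solution, setting ∂C/∂t = 0 at fixed x gives v²t² + 2Dt − x² = 0, so t = (√(D² + v²x²) − D)/v².
√(D² + v²x²) = √(0.58² + 0.46² × 110²) = 50.60; v² = 0.2116.
t = (50.60 − 0.58)/0.2116 = 236 days (vs. the pure-advection estimate x/v = 239 d).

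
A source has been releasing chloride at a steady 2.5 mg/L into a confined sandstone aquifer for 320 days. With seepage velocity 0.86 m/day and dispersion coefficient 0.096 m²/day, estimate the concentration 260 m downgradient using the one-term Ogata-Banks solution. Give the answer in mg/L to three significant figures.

2.43 mg/L

For a continuous step input, C/C₀ ≈ ½·erfc((x−vt)/(2√(Dt))).
vt = 0.86 × 320 = 275.2 m and 2√(Dt) = 2√(0.096 × 320) = 11.09 m.
Argument (x−vt)/(2√(Dt)) = (260 − 275.2)/11.09 = -1.371; ½·erfc(-1.371) = 0.9737.
C = 2.5 × 0.9737 = 2.43 mg/L.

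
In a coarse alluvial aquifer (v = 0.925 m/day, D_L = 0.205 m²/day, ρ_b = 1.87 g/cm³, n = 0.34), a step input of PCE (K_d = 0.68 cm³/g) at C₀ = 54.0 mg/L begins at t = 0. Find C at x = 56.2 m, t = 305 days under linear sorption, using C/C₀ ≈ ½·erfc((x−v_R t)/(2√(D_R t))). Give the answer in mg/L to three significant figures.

40.0 mg/L

Retardation factor R = 1 + ρ_b·K_d/n = 1 + 1.87 × 0.68/0.34 = 4.740.
Sorption retards both mechanisms: v_R = v/R = 0.1951 m/day, D_R = D/R = 0.04325 m²/day.
v_R·t = 0.1951 × 305 = 59.5055 m; 2√(D_R t) = 7.264 m; argument = (56.2 − 59.5055)/7.264 = -0.4551.
C = C₀ × ½·erfc(-0.4551) = 54.0 × 0.7401 = 40.0 mg/L.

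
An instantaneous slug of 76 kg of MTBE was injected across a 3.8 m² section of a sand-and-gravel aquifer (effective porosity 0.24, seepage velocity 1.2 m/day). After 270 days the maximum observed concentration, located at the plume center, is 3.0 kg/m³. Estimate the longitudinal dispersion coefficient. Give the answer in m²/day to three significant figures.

At the plume center C_max = M/(n_e·A·√(4πDt)), so D = M²/(4πt·(n_e·A·C_max)²).
n_e·A·C_max = 0.24 × 3.8 × 3.0 = 2.736 kg/m.
D = 76²/(4π × 270 × 2.736²) = 0.227 m²/day.

0.227 m²/day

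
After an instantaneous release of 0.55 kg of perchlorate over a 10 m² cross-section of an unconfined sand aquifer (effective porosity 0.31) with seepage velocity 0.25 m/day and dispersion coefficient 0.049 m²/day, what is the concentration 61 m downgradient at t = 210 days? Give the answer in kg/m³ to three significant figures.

0.00270 kg/m³

For an instantaneous plane source, C(x,t) = M/(n_e·A·√(4πDt)) · exp(−(x−vt)²/(4Dt)), with n_e·A the pore (flow) area.
Plume center vt = 0.25 × 210 = 52.5 m, so the well at 61 m is 8.5 m downgradient of the peak.
√(4πDt) = 11.37 m, giving peak height M/(n_e·A·√(4πDt)) = 0.55/(0.31 × 10 × 11.37) = 0.01560 kg/m³.
(x−vt)²/(4Dt) = (8.5)²/(4 × 0.049 × 210) = 1.755; exp(−1.755) = 0.1729.
C = 0.01560 × 0.1729 = 0.00270 kg/m³.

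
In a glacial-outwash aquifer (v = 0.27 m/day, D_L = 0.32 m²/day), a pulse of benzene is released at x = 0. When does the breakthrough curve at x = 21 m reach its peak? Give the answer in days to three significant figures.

73.5 days

For the 1D instantaneous-source solution, setting ∂C/∂t = 0 at fixed x gives v²t² + 2Dt − x² = 0, so t = (√(D² + v²x²) − D)/v².
√(D² + v²x²) = √(0.32² + 0.27² × 21²) = 5.679; v² = 0.0729.
t = (5.679 − 0.32)/0.0729 = 73.5 days (vs. the pure-advection estimate x/v = 77.8 d).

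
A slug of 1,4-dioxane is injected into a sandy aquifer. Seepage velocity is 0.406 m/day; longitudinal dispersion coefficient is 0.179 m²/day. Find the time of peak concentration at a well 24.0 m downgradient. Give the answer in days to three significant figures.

For the 1D instantaneous-source solution, setting ∂C/∂t = 0 at fixed x gives v²t² + 2Dt − x² = 0, so t = (√(D² + v²x²) − D)/v².
√(D² + v²x²) = √(0.179² + 0.406² × 24.0²) = 9.746; v² = 0.164836.
t = (9.746 − 0.179)/0.164836 = 58.0 days (vs. the pure-advection estimate x/v = 59.1 d).

58.0 days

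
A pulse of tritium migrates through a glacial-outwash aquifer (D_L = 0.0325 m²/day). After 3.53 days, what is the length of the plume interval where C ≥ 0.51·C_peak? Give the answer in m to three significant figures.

The plume is Gaussian with σ = √(2Dt) = √(2 × 0.0325 × 3.53) = 0.4790 m.
C/C_peak = exp(−Δx²/(2σ²)) = 0.51 ⇒ Δx = σ·√(−2 ln 0.51) = 0.4790 × 1.160 = 0.5556 m.
Width = 2Δx = 1.11 m.

1.11 m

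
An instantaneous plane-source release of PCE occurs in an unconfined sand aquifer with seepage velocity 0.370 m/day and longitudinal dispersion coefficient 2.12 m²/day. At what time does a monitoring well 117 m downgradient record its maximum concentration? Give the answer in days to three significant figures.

For the 1D instantaneous-source solution, setting ∂C/∂t = 0 at fixed x gives v²t² + 2Dt − x² = 0, so t = (√(D² + v²x²) − D)/v².
√(D² + v²x²) = √(2.12² + 0.370² × 117²) = 43.34; v² = 0.1369.
t = (43.34 − 2.12)/0.1369 = 301 days (vs. the pure-advection estimate x/v = 316 d).

301 days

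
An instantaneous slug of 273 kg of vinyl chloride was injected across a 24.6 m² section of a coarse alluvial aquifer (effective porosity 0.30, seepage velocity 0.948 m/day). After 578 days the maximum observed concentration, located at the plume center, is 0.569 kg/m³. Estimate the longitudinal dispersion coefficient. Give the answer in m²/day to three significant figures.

At the plume center C_max = M/(n_e·A·√(4πDt)), so D = M²/(4πt·(n_e·A·C_max)²).
n_e·A·C_max = 0.30 × 24.6 × 0.569 = 4.199 kg/m.
D = 273²/(4π × 578 × 4.199²) = 0.582 m²/day.

0.582 m²/day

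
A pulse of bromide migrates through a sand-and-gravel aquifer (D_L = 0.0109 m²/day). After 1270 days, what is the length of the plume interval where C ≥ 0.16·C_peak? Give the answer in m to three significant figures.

The plume is Gaussian with σ = √(2Dt) = √(2 × 0.0109 × 1270) = 5.262 m.
C/C_peak = exp(−Δx²/(2σ²)) = 0.16 ⇒ Δx = σ·√(−2 ln 0.16) = 5.262 × 1.914 = 10.07 m.
Width = 2Δx = 20.1 m.

20.1 m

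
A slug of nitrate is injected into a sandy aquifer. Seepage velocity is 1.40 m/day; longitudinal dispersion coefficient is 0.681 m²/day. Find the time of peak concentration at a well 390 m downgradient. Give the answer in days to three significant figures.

For the 1D instantaneous-source solution, setting ∂C/∂t = 0 at fixed x gives v²t² + 2Dt − x² = 0, so t = (√(D² + v²x²) − D)/v².
√(D² + v²x²) = √(0.681² + 1.40² × 390²) = 546.0; v² = 1.96.
t = (546.0 − 0.681)/1.96 = 278 days (vs. the pure-advection estimate x/v = 279 d).

278 days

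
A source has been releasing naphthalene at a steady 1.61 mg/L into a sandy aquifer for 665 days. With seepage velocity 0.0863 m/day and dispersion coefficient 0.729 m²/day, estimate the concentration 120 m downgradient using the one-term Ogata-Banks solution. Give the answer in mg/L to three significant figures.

0.0357 mg/L

For a continuous step input, C/C₀ ≈ ½·erfc((x−vt)/(2√(Dt))).
vt = 0.0863 × 665 = 57.3895 m and 2√(Dt) = 2√(0.729 × 665) = 44.04 m.
Argument (x−vt)/(2√(Dt)) = (120 − 57.3895)/44.04 = 1.422; ½·erfc(1.422) = 0.02216.
C = 1.61 × 0.02216 = 0.0357 mg/L.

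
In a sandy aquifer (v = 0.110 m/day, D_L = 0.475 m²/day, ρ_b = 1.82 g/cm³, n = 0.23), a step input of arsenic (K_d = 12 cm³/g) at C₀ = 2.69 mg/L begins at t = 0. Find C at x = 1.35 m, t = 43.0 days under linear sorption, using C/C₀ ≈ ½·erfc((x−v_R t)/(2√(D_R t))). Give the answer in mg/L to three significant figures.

Retardation factor R = 1 + ρ_b·K_d/n = 1 + 1.82 × 12/0.23 = 95.96.
Sorption retards both mechanisms: v_R = v/R = 0.001146 m/day, D_R = D/R = 0.004950 m²/day.
v_R·t = 0.001146 × 43.0 = 0.049278 m; 2√(D_R t) = 0.9227 m; argument = (1.35 − 0.049278)/0.9227 = 1.410.
C = C₀ × ½·erfc(1.410) = 2.69 × 0.02307 = 0.0621 mg/L.

0.0621 mg/L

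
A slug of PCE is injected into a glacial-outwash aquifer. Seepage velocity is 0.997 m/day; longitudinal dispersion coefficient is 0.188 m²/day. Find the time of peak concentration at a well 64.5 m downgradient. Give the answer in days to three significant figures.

For the 1D instantaneous-source solution, setting ∂C/∂t = 0 at fixed x gives v²t² + 2Dt − x² = 0, so t = (√(D² + v²x²) − D)/v².
√(D² + v²x²) = √(0.188² + 0.997² × 64.5²) = 64.31; v² = 0.994009.
t = (64.31 − 0.188)/0.994009 = 64.5 days (vs. the pure-advection estimate x/v = 64.7 d).

64.5 days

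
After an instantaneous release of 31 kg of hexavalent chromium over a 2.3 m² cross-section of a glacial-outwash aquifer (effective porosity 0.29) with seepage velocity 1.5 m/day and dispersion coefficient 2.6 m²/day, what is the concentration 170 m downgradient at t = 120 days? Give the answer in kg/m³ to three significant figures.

For an instantaneous plane source, C(x,t) = M/(n_e·A·√(4πDt)) · exp(−(x−vt)²/(4Dt)), with n_e·A the pore (flow) area.
Plume center vt = 1.5 × 120 = 180 m, so the well at 170 m is 10 m upgradient of the peak.
√(4πDt) = 62.62 m, giving peak height M/(n_e·A·√(4πDt)) = 31/(0.29 × 2.3 × 62.62) = 0.7422 kg/m³.
(x−vt)²/(4Dt) = (-10)²/(4 × 2.6 × 120) = 0.08013; exp(−0.08013) = 0.9230.
C = 0.7422 × 0.9230 = 0.685 kg/m³.

0.685 kg/m³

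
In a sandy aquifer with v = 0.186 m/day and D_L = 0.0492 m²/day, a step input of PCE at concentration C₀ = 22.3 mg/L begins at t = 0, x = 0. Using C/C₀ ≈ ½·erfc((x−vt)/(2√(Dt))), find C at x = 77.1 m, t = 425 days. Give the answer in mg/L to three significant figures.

13.8 mg/L

For a continuous step input, C/C₀ ≈ ½·erfc((x−vt)/(2√(Dt))).
vt = 0.186 × 425 = 79.05 m and 2√(Dt) = 2√(0.0492 × 425) = 9.145 m.
Argument (x−vt)/(2√(Dt)) = (77.1 − 79.05)/9.145 = -0.2132; ½·erfc(-0.2132) = 0.6185.
C = 22.3 × 0.6185 = 13.8 mg/L.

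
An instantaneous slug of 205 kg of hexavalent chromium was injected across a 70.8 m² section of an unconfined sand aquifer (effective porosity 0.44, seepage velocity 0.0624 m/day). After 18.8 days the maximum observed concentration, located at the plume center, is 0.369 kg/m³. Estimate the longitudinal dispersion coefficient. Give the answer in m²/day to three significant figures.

1.35 m²/day

At the plume center C_max = M/(n_e·A·√(4πDt)), so D = M²/(4πt·(n_e·A·C_max)²).
n_e·A·C_max = 0.44 × 70.8 × 0.369 = 11.50 kg/m.
D = 205²/(4π × 18.8 × 11.50²) = 1.35 m²/day.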